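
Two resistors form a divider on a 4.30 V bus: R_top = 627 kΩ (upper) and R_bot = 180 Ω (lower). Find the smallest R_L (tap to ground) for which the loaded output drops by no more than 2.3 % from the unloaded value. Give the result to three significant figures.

R_L(min) ≈ 7.64 kΩ

Output resistance R_th = R_top‖R_bot = (627000 × 180)/627200 = 179.9 Ω.
The fractional drop is R_th/(R_th + R_L); requiring this ≤ 0.0230 gives R_L ≥ R_th(1/0.0230 − 1) = 179.9 × 42.48 = 7.64 kΩ.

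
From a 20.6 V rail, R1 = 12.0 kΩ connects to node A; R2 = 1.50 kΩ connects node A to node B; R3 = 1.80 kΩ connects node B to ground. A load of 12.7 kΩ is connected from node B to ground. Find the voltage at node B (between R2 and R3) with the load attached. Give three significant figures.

V ≈ 2.15 V

At node B, R3 is in parallel with the load: R3‖R_L = 1.577 kΩ.
Below node A the resistance is R2 + (R3‖R_L) = 3.077 kΩ, so V_A = 20.6 × 3.077/15.08 = 4.204 V.
Then V_B = V_A × (R3‖R_L)/(R2 + R3‖R_L) = 4.204 × 1.577/3.077 = 2.15 V.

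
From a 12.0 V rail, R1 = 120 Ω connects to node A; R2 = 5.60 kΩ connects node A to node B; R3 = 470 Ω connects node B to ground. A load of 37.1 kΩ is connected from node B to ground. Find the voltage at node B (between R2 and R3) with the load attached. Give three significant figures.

At node B, R3 is in parallel with the load: R3‖R_L = 464.1 Ω.
Below node A the resistance is R2 + (R3‖R_L) = 6064 Ω, so V_A = 12.0 × 6064/6184 = 11.77 V.
Then V_B = V_A × (R3‖R_L)/(R2 + R3‖R_L) = 11.77 × 464.1/6064 = 0.901 V.

V ≈ 0.901 V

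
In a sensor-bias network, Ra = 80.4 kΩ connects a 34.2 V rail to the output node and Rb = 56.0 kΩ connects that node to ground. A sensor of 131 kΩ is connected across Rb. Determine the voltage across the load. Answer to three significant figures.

The load sits in parallel with Rb: Rb‖R_L = (56.0 × 131) / (56.0 + 131) = 39.23 kΩ.
V_out = 34.2 × 39.23 / (80.4 + 39.23) = 34.2 × 39.23/119.6 = 11.2 V.

V_out ≈ 11.2 V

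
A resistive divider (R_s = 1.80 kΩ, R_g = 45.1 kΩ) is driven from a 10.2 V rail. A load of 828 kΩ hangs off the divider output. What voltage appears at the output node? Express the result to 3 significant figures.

V_out ≈ 9.79 V

The load sits in parallel with R_g: R_g‖R_L = (45.1 × 828) / (45.1 + 828) = 42.77 kΩ.
V_out = 10.2 × 42.77 / (1.80 + 42.77) = 10.2 × 42.77/44.57 = 9.79 V.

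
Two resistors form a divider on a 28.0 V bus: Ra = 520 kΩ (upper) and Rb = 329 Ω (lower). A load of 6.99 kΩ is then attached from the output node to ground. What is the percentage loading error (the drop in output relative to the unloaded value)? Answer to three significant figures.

The divider's output (Thévenin) resistance is Ra‖Rb = 328.8 Ω.
Fractional drop under load = R_th/(R_th + R_L) = 328.8 / (328.8 + 6990) = 0.04492.
So the output falls by 4.49 %.

4.49 %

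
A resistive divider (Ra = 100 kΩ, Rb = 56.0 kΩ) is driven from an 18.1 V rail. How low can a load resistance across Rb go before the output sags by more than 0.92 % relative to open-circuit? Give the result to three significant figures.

Output resistance R_th = Ra‖Rb = (100 × 56.0)/156.0 = 35.90 kΩ.
The fractional drop is R_th/(R_th + R_L); requiring this ≤ 0.00920 gives R_L ≥ R_th(1/0.00920 − 1) = 35.90 × 107.7 = 3.87 MΩ.

R_L(min) ≈ 3.87 MΩ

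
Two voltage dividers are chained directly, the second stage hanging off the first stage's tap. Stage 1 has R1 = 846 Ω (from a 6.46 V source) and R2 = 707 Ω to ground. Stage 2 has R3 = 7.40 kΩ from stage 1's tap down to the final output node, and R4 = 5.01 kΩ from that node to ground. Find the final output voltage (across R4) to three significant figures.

Stage 2 presents R3+R4 = 12410 Ω as a load on stage 1's tap.
Stage 1's lower leg becomes R2‖(R3+R4) = 668.9 Ω, so V_mid = 6.46 × 668.9/1515 = 2.852 V.
Stage 2 is itself unloaded: V_out = V_mid × R4/(R3+R4) = 2.852 × 5010/12410 = 1.15 V.

V_out ≈ 1.15 V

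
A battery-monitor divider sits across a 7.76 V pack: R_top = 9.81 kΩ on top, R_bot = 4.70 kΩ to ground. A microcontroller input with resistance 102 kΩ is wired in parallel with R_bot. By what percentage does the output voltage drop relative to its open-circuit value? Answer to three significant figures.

3.02 %

The divider's output (Thévenin) resistance is R_top‖R_bot = 3.178 kΩ.
Fractional drop under load = R_th/(R_th + R_L) = 3.178 / (3.178 + 102) = 0.03021.
So the output falls by 3.02 %.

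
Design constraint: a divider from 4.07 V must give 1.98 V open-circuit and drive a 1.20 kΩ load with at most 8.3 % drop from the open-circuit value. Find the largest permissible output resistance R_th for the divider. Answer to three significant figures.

Loading drop = R_th/(R_th + R_L) ≤ 0.0830, so R_th ≤ R_L · ε/(1−ε) = 1.20 kΩ × 0.0830/0.9170 = 109 Ω.

R_th ≤ 109 Ω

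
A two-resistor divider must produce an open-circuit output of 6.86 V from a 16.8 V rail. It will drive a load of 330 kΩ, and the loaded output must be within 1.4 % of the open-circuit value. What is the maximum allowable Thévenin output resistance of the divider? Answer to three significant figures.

R_th ≤ 4.69 kΩ

Loading drop = R_th/(R_th + R_L) ≤ 0.0140, so R_th ≤ R_L · ε/(1−ε) = 330 kΩ × 0.0140/0.9860 = 4.69 kΩ.
(Any R1, R2 with R2/(R1+R2) = 0.408 and R1‖R2 ≤ 4.69 kΩ will meet the spec.)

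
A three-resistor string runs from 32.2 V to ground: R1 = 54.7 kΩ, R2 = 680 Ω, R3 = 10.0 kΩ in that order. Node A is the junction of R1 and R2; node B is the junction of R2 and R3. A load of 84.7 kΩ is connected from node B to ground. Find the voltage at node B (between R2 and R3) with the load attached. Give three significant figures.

V ≈ 4.48 V

At node B, R3 is in parallel with the load: R3‖R_L = 8944 Ω.
Below node A the resistance is R2 + (R3‖R_L) = 9624 Ω, so V_A = 32.2 × 9624/64320 = 4.818 V.
Then V_B = V_A × (R3‖R_L)/(R2 + R3‖R_L) = 4.818 × 8944/9624 = 4.48 V.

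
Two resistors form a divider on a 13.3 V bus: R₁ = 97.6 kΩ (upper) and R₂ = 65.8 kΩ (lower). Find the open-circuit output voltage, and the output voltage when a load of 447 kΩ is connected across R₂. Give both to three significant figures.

Open-circuit: V = 13.3 × 65.8/(97.6 + 65.8) = 5.36 V.
With the load, R₂ becomes R₂‖R_L = 57.36 kΩ, so V = 13.3 × 57.36/155.0 = 4.92 V.

Unloaded: 5.36 V; loaded: 4.92 V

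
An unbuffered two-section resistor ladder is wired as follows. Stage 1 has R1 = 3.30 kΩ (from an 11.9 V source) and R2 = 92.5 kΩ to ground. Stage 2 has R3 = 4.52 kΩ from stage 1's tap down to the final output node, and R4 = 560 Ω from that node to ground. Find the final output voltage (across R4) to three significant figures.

Stage 2 presents R3+R4 = 5080 Ω as a load on stage 1's tap.
Stage 1's lower leg becomes R2‖(R3+R4) = 4816 Ω, so V_mid = 11.9 × 4816/8116 = 7.061 V.
Stage 2 is itself unloaded: V_out = V_mid × R4/(R3+R4) = 7.061 × 560/5080 = 0.778 V.

V_out ≈ 0.778 V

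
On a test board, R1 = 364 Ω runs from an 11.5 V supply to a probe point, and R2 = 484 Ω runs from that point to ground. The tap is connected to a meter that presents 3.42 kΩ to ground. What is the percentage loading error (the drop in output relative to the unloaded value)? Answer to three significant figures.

The divider's output (Thévenin) resistance is R1‖R2 = 207.8 Ω.
Fractional drop under load = R_th/(R_th + R_L) = 207.8 / (207.8 + 3420) = 0.05727.
So the output falls by 5.73 %.

5.73 %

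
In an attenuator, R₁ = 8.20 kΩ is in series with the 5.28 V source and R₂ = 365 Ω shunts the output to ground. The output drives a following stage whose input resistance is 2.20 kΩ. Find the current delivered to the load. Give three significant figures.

R₂‖R_L = 313.1 Ω; V_out = 5.28 × 313.1/8513 = 0.1942 V.
I_L = V_out / R_L = 0.1942 / 2.20 kΩ = 0.0883 mA.

I_L ≈ 0.0883 mA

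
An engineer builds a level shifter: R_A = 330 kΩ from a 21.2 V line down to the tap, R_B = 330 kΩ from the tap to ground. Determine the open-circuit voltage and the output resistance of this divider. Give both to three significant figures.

V_th is the open-circuit tap voltage: 21.2 × 330/(330 + 330) = 10.6 V.
With the supply zeroed, R_A and R_B appear in parallel from the tap: R_th = R_A‖R_B = (330 × 330)/660.0 = 165 kΩ.

V_th = 10.6 V, R_th = 165 kΩ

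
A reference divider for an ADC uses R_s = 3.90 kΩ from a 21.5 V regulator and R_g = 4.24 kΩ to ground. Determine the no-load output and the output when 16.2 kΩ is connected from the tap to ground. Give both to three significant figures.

Open-circuit: V = 21.5 × 4.24/(3.90 + 4.24) = 11.2 V.
With the load, R_g becomes R_g‖R_L = 3.360 kΩ, so V = 21.5 × 3.360/7.260 = 9.95 V.

Unloaded: 11.2 V; loaded: 9.95 V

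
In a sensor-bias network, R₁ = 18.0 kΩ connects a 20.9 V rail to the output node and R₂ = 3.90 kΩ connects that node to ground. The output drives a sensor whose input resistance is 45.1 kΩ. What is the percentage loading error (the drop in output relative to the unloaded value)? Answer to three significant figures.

The divider's output (Thévenin) resistance is R₁‖R₂ = 3.205 kΩ.
Fractional drop under load = R_th/(R_th + R_L) = 3.205 / (3.205 + 45.1) = 0.06636.
So the output falls by 6.64 %.

6.64 %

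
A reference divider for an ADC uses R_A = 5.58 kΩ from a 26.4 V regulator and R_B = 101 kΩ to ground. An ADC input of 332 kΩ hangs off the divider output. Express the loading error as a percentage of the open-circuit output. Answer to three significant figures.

1.57 %

The divider's output (Thévenin) resistance is R_A‖R_B = 5.288 kΩ.
Fractional drop under load = R_th/(R_th + R_L) = 5.288 / (5.288 + 332) = 0.01568.
So the output falls by 1.57 %.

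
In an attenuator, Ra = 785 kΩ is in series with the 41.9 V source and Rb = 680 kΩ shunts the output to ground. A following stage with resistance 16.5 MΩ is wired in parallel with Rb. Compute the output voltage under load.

The load sits in parallel with Rb: Rb‖R_L = (680 × 16500) / (680 + 16500) = 653.1 kΩ.
V_out = 41.9 × 653.1 / (785 + 653.1) = 41.9 × 653.1/1438 = 19.0 V.

V_out ≈ 19.0 V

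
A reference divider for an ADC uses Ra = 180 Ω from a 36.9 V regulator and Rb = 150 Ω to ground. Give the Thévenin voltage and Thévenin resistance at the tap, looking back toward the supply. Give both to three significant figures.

V_th is the open-circuit tap voltage: 36.9 × 150/(180 + 150) = 16.8 V.
With the supply zeroed, Ra and Rb appear in parallel from the tap: R_th = Ra‖Rb = (180 × 150)/330.0 = 81.8 Ω.

V_th = 16.8 V, R_th = 81.8 Ω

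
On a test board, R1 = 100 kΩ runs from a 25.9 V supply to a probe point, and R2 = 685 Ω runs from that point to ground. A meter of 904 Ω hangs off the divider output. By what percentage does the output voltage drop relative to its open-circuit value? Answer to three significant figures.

Unloaded V = 25.9 × 685/100700 = 0.1762 V.
Loaded: R2‖R_L = 389.7 Ω, giving V = 25.9 × 389.7/100400 = 0.1005 V.
Drop = (0.1762 − 0.1005) / 0.1762 = 42.9 %.

42.9 %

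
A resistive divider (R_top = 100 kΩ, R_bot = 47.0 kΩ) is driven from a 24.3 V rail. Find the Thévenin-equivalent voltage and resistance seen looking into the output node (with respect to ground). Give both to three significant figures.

V_th = 7.77 V, R_th = 32.0 kΩ

V_th is the open-circuit tap voltage: 24.3 × 47.0/(100 + 47.0) = 7.77 V.
With the supply zeroed, R_top and R_bot appear in parallel from the tap: R_th = R_top‖R_bot = (100 × 47.0)/147.0 = 32.0 kΩ.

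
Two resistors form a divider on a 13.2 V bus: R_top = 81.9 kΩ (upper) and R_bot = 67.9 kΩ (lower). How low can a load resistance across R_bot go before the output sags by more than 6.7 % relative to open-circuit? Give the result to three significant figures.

R_L(min) ≈ 517 kΩ

Output resistance R_th = R_top‖R_bot = (81.9 × 67.9)/149.8 = 37.12 kΩ.
The fractional drop is R_th/(R_th + R_L); requiring this ≤ 0.0670 gives R_L ≥ R_th(1/0.0670 − 1) = 37.12 × 13.93 = 517 kΩ.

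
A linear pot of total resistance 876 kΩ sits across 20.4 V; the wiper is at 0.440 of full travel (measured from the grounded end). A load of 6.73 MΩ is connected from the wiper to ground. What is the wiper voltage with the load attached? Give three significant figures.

V ≈ 8.70 V

The wiper splits the pot into (1−α)R = 490.6 kΩ above and αR = 385.4 kΩ below.
Lower section ‖ load = 364.6 kΩ.
V_wiper = 20.4 × 364.6/(490.6 + 364.6) = 8.70 V.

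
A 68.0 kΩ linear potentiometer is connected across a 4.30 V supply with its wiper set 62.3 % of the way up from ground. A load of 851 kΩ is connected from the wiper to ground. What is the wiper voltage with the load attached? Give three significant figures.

The wiper splits the pot into (1−α)R = 25.64 kΩ above and αR = 42.36 kΩ below.
Lower section ‖ load = 40.36 kΩ.
V_wiper = 4.30 × 40.36/(25.64 + 40.36) = 2.63 V.

V ≈ 2.63 V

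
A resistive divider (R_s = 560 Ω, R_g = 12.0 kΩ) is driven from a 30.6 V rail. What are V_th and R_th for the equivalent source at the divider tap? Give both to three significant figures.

V_th is the open-circuit tap voltage: 30.6 × 12000/(560 + 12000) = 29.2 V.
With the supply zeroed, R_s and R_g appear in parallel from the tap: R_th = R_s‖R_g = (560 × 12000)/12560 = 535 Ω.

V_th = 29.2 V, R_th = 535 Ω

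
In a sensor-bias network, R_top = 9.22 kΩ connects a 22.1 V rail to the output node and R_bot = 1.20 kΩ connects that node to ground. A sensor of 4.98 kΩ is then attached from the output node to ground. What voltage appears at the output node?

The load sits in parallel with R_bot: R_bot‖R_L = (1.20 × 4.98) / (1.20 + 4.98) = 0.9670 kΩ.
V_out = 22.1 × 0.9670 / (9.22 + 0.9670) = 22.1 × 0.9670/10.19 = 2.10 V.
(Unloaded it would have been 2.55 V.)

V_out ≈ 2.10 V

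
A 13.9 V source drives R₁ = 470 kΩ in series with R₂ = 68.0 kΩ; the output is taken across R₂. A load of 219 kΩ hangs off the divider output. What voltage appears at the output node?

V_out ≈ 1.38 V

The load sits in parallel with R₂: R₂‖R_L = (68.0 × 219) / (68.0 + 219) = 51.89 kΩ.
V_out = 13.9 × 51.89 / (470 + 51.89) = 13.9 × 51.89/521.9 = 1.38 V.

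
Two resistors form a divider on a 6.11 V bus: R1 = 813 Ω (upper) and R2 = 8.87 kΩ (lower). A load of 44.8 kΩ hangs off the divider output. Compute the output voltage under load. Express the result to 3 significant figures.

V_out ≈ 5.51 V

The load sits in parallel with R2: R2‖R_L = (8870 × 44800) / (8870 + 44800) = 7404 Ω.
V_out = 6.11 × 7404 / (813 + 7404) = 6.11 × 7404/8217 = 5.51 V.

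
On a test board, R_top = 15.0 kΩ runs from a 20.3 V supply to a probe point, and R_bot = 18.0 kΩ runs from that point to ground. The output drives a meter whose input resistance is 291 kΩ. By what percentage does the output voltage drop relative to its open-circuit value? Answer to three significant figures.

The divider's output (Thévenin) resistance is R_top‖R_bot = 8.182 kΩ.
Fractional drop under load = R_th/(R_th + R_L) = 8.182 / (8.182 + 291) = 0.02735.
So the output falls by 2.73 %.

2.73 %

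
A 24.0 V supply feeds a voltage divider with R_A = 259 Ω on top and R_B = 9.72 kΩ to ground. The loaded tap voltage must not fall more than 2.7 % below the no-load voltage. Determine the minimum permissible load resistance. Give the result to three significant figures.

R_L(min) ≈ 9.09 kΩ

Output resistance R_th = R_A‖R_B = (259 × 9720)/9979 = 252.3 Ω.
The fractional drop is R_th/(R_th + R_L); requiring this ≤ 0.0270 gives R_L ≥ R_th(1/0.0270 − 1) = 252.3 × 36.04 = 9.09 kΩ.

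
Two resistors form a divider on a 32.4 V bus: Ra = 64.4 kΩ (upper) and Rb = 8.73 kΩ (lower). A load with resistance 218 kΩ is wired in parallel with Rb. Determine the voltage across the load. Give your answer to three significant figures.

The load sits in parallel with Rb: Rb‖R_L = (8.73 × 218) / (8.73 + 218) = 8.394 kΩ.
V_out = 32.4 × 8.394 / (64.4 + 8.394) = 32.4 × 8.394/72.79 = 3.74 V.
(Unloaded it would have been 3.87 V.)

V_out ≈ 3.74 V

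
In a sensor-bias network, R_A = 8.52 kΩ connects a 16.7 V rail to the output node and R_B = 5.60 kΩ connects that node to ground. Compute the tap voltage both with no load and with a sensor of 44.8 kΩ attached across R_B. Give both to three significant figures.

Unloaded: 6.62 V; loaded: 6.16 V

Open-circuit: V = 16.7 × 5.60/(8.52 + 5.60) = 6.62 V.
With the load, R_B becomes R_B‖R_L = 4.978 kΩ, so V = 16.7 × 4.978/13.50 = 6.16 V.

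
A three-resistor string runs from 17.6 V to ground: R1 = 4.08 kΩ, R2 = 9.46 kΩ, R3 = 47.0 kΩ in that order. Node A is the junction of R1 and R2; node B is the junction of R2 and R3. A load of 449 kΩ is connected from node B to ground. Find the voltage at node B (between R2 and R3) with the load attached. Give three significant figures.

V ≈ 13.4 V

At node B, R3 is in parallel with the load: R3‖R_L = 42.55 kΩ.
Below node A the resistance is R2 + (R3‖R_L) = 52.01 kΩ, so V_A = 17.6 × 52.01/56.09 = 16.32 V.
Then V_B = V_A × (R3‖R_L)/(R2 + R3‖R_L) = 16.32 × 42.55/52.01 = 13.4 V.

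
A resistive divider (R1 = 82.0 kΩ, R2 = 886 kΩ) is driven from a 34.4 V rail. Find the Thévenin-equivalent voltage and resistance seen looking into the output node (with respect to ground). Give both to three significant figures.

V_th = 31.5 V, R_th = 75.1 kΩ

V_th is the open-circuit tap voltage: 34.4 × 886/(82.0 + 886) = 31.5 V.
With the supply zeroed, R1 and R2 appear in parallel from the tap: R_th = R1‖R2 = (82.0 × 886)/968.0 = 75.1 kΩ.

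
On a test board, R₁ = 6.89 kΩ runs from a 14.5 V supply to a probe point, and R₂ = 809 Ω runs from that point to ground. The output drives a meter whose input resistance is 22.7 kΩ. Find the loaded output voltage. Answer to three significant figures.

The load sits in parallel with R₂: R₂‖R_L = (809 × 22700) / (809 + 22700) = 781.2 Ω.
V_out = 14.5 × 781.2 / (6890 + 781.2) = 14.5 × 781.2/7671 = 1.48 V.
(Unloaded it would have been 1.52 V.)

V_out ≈ 1.48 V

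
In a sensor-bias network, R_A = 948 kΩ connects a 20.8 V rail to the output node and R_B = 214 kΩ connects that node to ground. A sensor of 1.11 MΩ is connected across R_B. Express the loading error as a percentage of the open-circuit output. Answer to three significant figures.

The divider's output (Thévenin) resistance is R_A‖R_B = 174.6 kΩ.
Fractional drop under load = R_th/(R_th + R_L) = 174.6 / (174.6 + 1110) = 0.1359.
So the output falls by 13.6 %.

13.6 %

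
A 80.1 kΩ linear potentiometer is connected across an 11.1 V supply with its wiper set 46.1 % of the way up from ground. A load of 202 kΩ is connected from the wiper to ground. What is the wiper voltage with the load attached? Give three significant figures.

The wiper splits the pot into (1−α)R = 43.17 kΩ above and αR = 36.93 kΩ below.
Lower section ‖ load = 31.22 kΩ.
V_wiper = 11.1 × 31.22/(43.17 + 31.22) = 4.66 V.

V ≈ 4.66 V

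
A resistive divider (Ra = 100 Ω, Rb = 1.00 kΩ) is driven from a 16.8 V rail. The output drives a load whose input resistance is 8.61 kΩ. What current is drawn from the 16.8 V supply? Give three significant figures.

Rb‖R_L = 895.9 Ω, so the source sees Ra + Rb‖R_L = 995.9 Ω.
I = 16.8 V / 995.9 Ω = 16.9 mA.

I ≈ 16.9 mA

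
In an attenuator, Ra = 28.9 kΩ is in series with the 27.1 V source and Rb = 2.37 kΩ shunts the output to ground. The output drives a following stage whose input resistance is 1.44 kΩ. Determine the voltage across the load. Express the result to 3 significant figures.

V_out ≈ 0.815 V

The load sits in parallel with Rb: Rb‖R_L = (2.37 × 1.44) / (2.37 + 1.44) = 0.8957 kΩ.
V_out = 27.1 × 0.8957 / (28.9 + 0.8957) = 27.1 × 0.8957/29.80 = 0.815 V.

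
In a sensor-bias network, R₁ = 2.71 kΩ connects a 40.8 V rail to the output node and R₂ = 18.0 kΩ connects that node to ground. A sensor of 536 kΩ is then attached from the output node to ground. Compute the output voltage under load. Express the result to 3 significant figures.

V_out ≈ 35.3 V

The load sits in parallel with R₂: R₂‖R_L = (18.0 × 536) / (18.0 + 536) = 17.42 kΩ.
V_out = 40.8 × 17.42 / (2.71 + 17.42) = 40.8 × 17.42/20.13 = 35.3 V.
(Unloaded it would have been 35.5 V.)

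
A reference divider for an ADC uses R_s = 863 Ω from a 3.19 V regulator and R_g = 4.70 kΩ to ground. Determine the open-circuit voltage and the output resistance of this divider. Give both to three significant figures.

V_th = 2.70 V, R_th = 729 Ω

V_th is the open-circuit tap voltage: 3.19 × 4700/(863 + 4700) = 2.70 V.
With the supply zeroed, R_s and R_g appear in parallel from the tap: R_th = R_s‖R_g = (863 × 4700)/5563 = 729 Ω.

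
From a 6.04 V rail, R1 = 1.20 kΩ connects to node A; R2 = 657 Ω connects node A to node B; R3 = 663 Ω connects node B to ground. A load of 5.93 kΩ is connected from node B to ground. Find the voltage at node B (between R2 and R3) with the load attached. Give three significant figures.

V ≈ 1.47 V

At node B, R3 is in parallel with the load: R3‖R_L = 596.3 Ω.
Below node A the resistance is R2 + (R3‖R_L) = 1253 Ω, so V_A = 6.04 × 1253/2453 = 3.086 V.
Then V_B = V_A × (R3‖R_L)/(R2 + R3‖R_L) = 3.086 × 596.3/1253 = 1.47 V.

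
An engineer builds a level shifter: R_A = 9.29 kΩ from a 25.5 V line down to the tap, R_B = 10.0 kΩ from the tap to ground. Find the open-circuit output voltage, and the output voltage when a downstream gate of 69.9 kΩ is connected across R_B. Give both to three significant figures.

Unloaded: 13.2 V; loaded: 12.4 V

Open-circuit: V = 25.5 × 10.0/(9.29 + 10.0) = 13.2 V.
With the load, R_B becomes R_B‖R_L = 8.748 kΩ, so V = 25.5 × 8.748/18.04 = 12.4 V.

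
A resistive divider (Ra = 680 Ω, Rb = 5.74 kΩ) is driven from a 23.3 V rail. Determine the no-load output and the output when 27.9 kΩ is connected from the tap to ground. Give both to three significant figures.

Unloaded: 20.8 V; loaded: 20.4 V

Open-circuit: V = 23.3 × 5740/(680 + 5740) = 20.8 V.
With the load, Rb becomes Rb‖R_L = 4761 Ω, so V = 23.3 × 4761/5441 = 20.4 V.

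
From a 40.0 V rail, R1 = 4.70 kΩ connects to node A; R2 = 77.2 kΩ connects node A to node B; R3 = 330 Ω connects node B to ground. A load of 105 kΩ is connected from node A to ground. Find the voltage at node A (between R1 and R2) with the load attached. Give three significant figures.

V ≈ 36.2 V

Below node A the series string R2+R3 = 77530 Ω sits in parallel with the 105000 Ω load: 44600 Ω.
V_A = 40.0 × 44600/(4700 + 44600) = 36.2 V.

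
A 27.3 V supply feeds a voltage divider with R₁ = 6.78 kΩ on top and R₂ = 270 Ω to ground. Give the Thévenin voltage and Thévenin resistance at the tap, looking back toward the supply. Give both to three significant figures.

V_th = 1.05 V, R_th = 260 Ω

V_th is the open-circuit tap voltage: 27.3 × 270/(6780 + 270) = 1.05 V.
With the supply zeroed, R₁ and R₂ appear in parallel from the tap: R_th = R₁‖R₂ = (6780 × 270)/7050 = 260 Ω.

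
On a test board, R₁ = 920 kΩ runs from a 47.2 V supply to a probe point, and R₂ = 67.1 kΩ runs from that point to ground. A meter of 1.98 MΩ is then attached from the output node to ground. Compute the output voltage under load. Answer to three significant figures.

The load sits in parallel with R₂: R₂‖R_L = (67.1 × 1980) / (67.1 + 1980) = 64.90 kΩ.
V_out = 47.2 × 64.90 / (920 + 64.90) = 47.2 × 64.90/984.9 = 3.11 V.
(Unloaded it would have been 3.21 V.)

V_out ≈ 3.11 V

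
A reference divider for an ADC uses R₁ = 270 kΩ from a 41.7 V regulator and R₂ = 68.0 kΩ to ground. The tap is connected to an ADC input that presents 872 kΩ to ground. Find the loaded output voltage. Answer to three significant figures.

The load sits in parallel with R₂: R₂‖R_L = (68.0 × 872) / (68.0 + 872) = 63.08 kΩ.
V_out = 41.7 × 63.08 / (270 + 63.08) = 41.7 × 63.08/333.1 = 7.90 V.

V_out ≈ 7.90 V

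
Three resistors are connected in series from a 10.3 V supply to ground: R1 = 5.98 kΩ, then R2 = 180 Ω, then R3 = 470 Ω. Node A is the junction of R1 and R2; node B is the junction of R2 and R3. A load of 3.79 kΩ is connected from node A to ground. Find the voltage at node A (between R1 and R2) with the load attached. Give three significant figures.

Below node A the series string R2+R3 = 650.0 Ω sits in parallel with the 3790 Ω load: 554.8 Ω.
V_A = 10.3 × 554.8/(5980 + 554.8) = 0.875 V.

V ≈ 0.875 V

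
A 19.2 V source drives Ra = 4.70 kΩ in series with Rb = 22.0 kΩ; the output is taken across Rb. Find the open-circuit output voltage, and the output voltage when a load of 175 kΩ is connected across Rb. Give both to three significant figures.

Open-circuit: V = 19.2 × 22.0/(4.70 + 22.0) = 15.8 V.
With the load, Rb becomes Rb‖R_L = 19.54 kΩ, so V = 19.2 × 19.54/24.24 = 15.5 V.

Unloaded: 15.8 V; loaded: 15.5 V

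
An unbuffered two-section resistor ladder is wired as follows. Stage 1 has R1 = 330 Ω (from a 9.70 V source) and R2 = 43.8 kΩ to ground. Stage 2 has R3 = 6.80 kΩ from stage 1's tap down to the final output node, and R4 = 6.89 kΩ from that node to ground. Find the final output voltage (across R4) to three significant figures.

Stage 2 presents R3+R4 = 13690 Ω as a load on stage 1's tap.
Stage 1's lower leg becomes R2‖(R3+R4) = 10430 Ω, so V_mid = 9.70 × 10430/10760 = 9.403 V.
Stage 2 is itself unloaded: V_out = V_mid × R4/(R3+R4) = 9.403 × 6890/13690 = 4.73 V.

V_out ≈ 4.73 V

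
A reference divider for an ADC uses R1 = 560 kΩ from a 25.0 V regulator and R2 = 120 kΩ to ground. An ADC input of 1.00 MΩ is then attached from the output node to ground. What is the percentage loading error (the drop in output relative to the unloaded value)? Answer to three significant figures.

The divider's output (Thévenin) resistance is R1‖R2 = 98.82 kΩ.
Fractional drop under load = R_th/(R_th + R_L) = 98.82 / (98.82 + 1000) = 0.08994.
So the output falls by 8.99 %.

8.99 %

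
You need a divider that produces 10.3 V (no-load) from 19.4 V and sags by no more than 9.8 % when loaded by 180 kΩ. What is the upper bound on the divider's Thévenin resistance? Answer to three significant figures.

R_th ≤ 19.6 kΩ

Loading drop = R_th/(R_th + R_L) ≤ 0.0980, so R_th ≤ R_L · ε/(1−ε) = 180 kΩ × 0.0980/0.9020 = 19.6 kΩ.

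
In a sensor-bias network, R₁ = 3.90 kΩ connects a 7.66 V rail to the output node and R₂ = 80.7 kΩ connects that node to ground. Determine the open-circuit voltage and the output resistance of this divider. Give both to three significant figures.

V_th is the open-circuit tap voltage: 7.66 × 80.7/(3.90 + 80.7) = 7.31 V.
With the supply zeroed, R₁ and R₂ appear in parallel from the tap: R_th = R₁‖R₂ = (3.90 × 80.7)/84.60 = 3.72 kΩ.

V_th = 7.31 V, R_th = 3.72 kΩ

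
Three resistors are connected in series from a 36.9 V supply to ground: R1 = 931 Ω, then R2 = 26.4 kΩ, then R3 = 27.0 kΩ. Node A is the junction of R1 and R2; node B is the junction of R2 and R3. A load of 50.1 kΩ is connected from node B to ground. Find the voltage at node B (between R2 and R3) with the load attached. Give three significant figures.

V ≈ 14.4 V

At node B, R3 is in parallel with the load: R3‖R_L = 17540 Ω.
Below node A the resistance is R2 + (R3‖R_L) = 43940 Ω, so V_A = 36.9 × 43940/44880 = 36.13 V.
Then V_B = V_A × (R3‖R_L)/(R2 + R3‖R_L) = 36.13 × 17540/43940 = 14.4 V.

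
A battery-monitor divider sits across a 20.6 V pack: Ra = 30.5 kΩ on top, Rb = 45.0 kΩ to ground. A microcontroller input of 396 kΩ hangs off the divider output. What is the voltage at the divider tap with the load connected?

The load sits in parallel with Rb: Rb‖R_L = (45.0 × 396) / (45.0 + 396) = 40.41 kΩ.
V_out = 20.6 × 40.41 / (30.5 + 40.41) = 20.6 × 40.41/70.91 = 11.7 V.

V_out ≈ 11.7 V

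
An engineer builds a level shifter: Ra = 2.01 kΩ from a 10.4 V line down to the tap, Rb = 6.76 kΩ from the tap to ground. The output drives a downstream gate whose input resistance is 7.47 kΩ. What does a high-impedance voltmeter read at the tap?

The load sits in parallel with Rb: Rb‖R_L = (6.76 × 7.47) / (6.76 + 7.47) = 3.549 kΩ.
V_out = 10.4 × 3.549 / (2.01 + 3.549) = 10.4 × 3.549/5.559 = 6.64 V.

V_out ≈ 6.64 V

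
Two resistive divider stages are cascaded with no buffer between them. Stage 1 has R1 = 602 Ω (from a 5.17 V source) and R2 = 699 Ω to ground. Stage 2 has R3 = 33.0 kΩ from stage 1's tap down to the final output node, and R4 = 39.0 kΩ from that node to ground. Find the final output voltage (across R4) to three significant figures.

V_out ≈ 1.50 V

Stage 2 presents R3+R4 = 72000 Ω as a load on stage 1's tap.
Stage 1's lower leg becomes R2‖(R3+R4) = 692.3 Ω, so V_mid = 5.17 × 692.3/1294 = 2.765 V.
Stage 2 is itself unloaded: V_out = V_mid × R4/(R3+R4) = 2.765 × 39000/72000 = 1.50 V.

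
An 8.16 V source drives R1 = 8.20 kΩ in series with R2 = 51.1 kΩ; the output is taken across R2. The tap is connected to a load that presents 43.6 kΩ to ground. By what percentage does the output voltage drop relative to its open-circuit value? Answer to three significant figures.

13.9 %

The divider's output (Thévenin) resistance is R1‖R2 = 7.066 kΩ.
Fractional drop under load = R_th/(R_th + R_L) = 7.066 / (7.066 + 43.6) = 0.1395.
So the output falls by 13.9 %.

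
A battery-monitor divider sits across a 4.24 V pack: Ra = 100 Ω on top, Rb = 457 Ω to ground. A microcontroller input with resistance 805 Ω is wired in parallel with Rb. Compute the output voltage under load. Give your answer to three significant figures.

The load sits in parallel with Rb: Rb‖R_L = (457 × 805) / (457 + 805) = 291.5 Ω.
V_out = 4.24 × 291.5 / (100 + 291.5) = 4.24 × 291.5/391.5 = 3.16 V.

V_out ≈ 3.16 V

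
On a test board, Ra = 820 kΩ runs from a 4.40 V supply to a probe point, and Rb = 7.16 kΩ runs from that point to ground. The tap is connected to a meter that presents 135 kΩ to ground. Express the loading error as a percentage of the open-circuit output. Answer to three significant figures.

5.00 %

The divider's output (Thévenin) resistance is Ra‖Rb = 7.098 kΩ.
Fractional drop under load = R_th/(R_th + R_L) = 7.098 / (7.098 + 135) = 0.04995.
So the output falls by 5.00 %.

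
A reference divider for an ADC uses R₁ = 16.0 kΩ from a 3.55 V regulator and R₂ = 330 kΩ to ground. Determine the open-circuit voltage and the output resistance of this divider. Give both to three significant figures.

V_th = 3.39 V, R_th = 15.3 kΩ

V_th is the open-circuit tap voltage: 3.55 × 330/(16.0 + 330) = 3.39 V.
With the supply zeroed, R₁ and R₂ appear in parallel from the tap: R_th = R₁‖R₂ = (16.0 × 330)/346.0 = 15.3 kΩ.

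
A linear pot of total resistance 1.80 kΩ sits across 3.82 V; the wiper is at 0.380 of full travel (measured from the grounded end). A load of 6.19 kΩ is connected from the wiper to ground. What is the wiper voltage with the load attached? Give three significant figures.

V ≈ 1.36 V

The wiper splits the pot into (1−α)R = 1116 Ω above and αR = 684.0 Ω below.
Lower section ‖ load = 615.9 Ω.
V_wiper = 3.82 × 615.9/(1116 + 615.9) = 1.36 V.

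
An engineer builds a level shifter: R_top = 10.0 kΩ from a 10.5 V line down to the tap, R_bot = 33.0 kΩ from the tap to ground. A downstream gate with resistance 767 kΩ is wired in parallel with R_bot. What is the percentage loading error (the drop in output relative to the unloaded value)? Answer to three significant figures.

0.991 %

The divider's output (Thévenin) resistance is R_top‖R_bot = 7.674 kΩ.
Fractional drop under load = R_th/(R_th + R_L) = 7.674 / (7.674 + 767) = 0.009907.
So the output falls by 0.991 %.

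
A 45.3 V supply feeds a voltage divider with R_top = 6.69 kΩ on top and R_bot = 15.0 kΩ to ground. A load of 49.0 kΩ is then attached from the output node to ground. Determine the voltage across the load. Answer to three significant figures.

The load sits in parallel with R_bot: R_bot‖R_L = (15.0 × 49.0) / (15.0 + 49.0) = 11.48 kΩ.
V_out = 45.3 × 11.48 / (6.69 + 11.48) = 45.3 × 11.48/18.17 = 28.6 V.

V_out ≈ 28.6 V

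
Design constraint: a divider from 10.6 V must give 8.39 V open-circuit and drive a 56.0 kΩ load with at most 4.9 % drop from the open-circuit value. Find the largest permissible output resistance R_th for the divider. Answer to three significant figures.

Loading drop = R_th/(R_th + R_L) ≤ 0.0490, so R_th ≤ R_L · ε/(1−ε) = 56.0 kΩ × 0.0490/0.9510 = 2.89 kΩ.
(Any R1, R2 with R2/(R1+R2) = 0.792 and R1‖R2 ≤ 2.89 kΩ will meet the spec.)

R_th ≤ 2.89 kΩ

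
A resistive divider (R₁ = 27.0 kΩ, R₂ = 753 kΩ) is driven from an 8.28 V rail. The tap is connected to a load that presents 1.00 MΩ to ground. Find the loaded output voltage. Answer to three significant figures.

V_out ≈ 7.79 V

The load sits in parallel with R₂: R₂‖R_L = (753 × 1000) / (753 + 1000) = 429.5 kΩ.
V_out = 8.28 × 429.5 / (27.0 + 429.5) = 8.28 × 429.5/456.5 = 7.79 V.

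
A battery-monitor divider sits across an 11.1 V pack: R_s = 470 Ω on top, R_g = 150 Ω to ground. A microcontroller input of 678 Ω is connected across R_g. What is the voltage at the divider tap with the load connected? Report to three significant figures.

V_out ≈ 2.30 V

The load sits in parallel with R_g: R_g‖R_L = (150 × 678) / (150 + 678) = 122.8 Ω.
V_out = 11.1 × 122.8 / (470 + 122.8) = 11.1 × 122.8/592.8 = 2.30 V.
(Unloaded it would have been 2.69 V.)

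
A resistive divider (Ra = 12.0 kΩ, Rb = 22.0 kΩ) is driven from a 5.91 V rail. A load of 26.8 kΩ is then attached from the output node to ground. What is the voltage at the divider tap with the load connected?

The load sits in parallel with Rb: Rb‖R_L = (22.0 × 26.8) / (22.0 + 26.8) = 12.08 kΩ.
V_out = 5.91 × 12.08 / (12.0 + 12.08) = 5.91 × 12.08/24.08 = 2.97 V.

V_out ≈ 2.97 V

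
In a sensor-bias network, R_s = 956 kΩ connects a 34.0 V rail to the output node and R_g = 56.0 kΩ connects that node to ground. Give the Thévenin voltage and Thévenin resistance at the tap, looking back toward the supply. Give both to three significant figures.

V_th is the open-circuit tap voltage: 34.0 × 56.0/(956 + 56.0) = 1.88 V.
With the supply zeroed, R_s and R_g appear in parallel from the tap: R_th = R_s‖R_g = (956 × 56.0)/1012 = 52.9 kΩ.

V_th = 1.88 V, R_th = 52.9 kΩ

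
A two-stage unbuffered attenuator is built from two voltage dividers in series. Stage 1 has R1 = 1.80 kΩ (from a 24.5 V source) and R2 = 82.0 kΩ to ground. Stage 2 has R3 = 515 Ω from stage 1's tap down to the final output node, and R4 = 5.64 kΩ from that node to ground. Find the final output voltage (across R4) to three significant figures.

Stage 2 presents R3+R4 = 6155 Ω as a load on stage 1's tap.
Stage 1's lower leg becomes R2‖(R3+R4) = 5725 Ω, so V_mid = 24.5 × 5725/7525 = 18.64 V.
Stage 2 is itself unloaded: V_out = V_mid × R4/(R3+R4) = 18.64 × 5640/6155 = 17.1 V.

V_out ≈ 17.1 V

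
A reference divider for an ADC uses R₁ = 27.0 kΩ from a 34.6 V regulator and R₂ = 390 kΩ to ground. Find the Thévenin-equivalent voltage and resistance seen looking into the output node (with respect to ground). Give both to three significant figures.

V_th = 32.4 V, R_th = 25.3 kΩ

V_th is the open-circuit tap voltage: 34.6 × 390/(27.0 + 390) = 32.4 V.
With the supply zeroed, R₁ and R₂ appear in parallel from the tap: R_th = R₁‖R₂ = (27.0 × 390)/417.0 = 25.3 kΩ.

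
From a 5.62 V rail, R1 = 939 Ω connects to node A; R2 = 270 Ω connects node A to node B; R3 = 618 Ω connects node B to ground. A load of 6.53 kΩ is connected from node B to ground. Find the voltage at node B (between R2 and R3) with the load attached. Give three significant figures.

At node B, R3 is in parallel with the load: R3‖R_L = 564.6 Ω.
Below node A the resistance is R2 + (R3‖R_L) = 834.6 Ω, so V_A = 5.62 × 834.6/1774 = 2.645 V.
Then V_B = V_A × (R3‖R_L)/(R2 + R3‖R_L) = 2.645 × 564.6/834.6 = 1.79 V.

V ≈ 1.79 V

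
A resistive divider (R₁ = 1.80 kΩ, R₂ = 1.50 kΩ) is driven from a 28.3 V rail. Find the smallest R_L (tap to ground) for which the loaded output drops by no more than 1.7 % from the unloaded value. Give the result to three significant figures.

R_L(min) ≈ 47.3 kΩ

Output resistance R_th = R₁‖R₂ = (1800 × 1500)/3300 = 818.2 Ω.
The fractional drop is R_th/(R_th + R_L); requiring this ≤ 0.0170 gives R_L ≥ R_th(1/0.0170 − 1) = 818.2 × 57.82 = 47.3 kΩ.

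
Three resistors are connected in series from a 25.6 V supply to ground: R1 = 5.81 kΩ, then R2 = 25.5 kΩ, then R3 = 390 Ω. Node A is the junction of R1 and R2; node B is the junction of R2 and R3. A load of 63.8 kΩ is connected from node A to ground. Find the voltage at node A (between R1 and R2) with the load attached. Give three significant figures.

V ≈ 19.5 V

Below node A the series string R2+R3 = 25890 Ω sits in parallel with the 63800 Ω load: 18420 Ω.
V_A = 25.6 × 18420/(5810 + 18420) = 19.5 V.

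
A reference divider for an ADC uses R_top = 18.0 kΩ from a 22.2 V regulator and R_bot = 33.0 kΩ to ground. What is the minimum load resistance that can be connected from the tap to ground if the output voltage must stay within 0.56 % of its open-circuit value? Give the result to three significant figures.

Output resistance R_th = R_top‖R_bot = (18.0 × 33.0)/51.00 = 11.65 kΩ.
The fractional drop is R_th/(R_th + R_L); requiring this ≤ 0.00560 gives R_L ≥ R_th(1/0.00560 − 1) = 11.65 × 177.6 = 2.07 MΩ.

R_L(min) ≈ 2.07 MΩ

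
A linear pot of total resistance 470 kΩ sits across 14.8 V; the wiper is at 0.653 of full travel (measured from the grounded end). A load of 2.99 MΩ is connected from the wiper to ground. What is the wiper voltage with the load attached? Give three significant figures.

V ≈ 9.33 V

The wiper splits the pot into (1−α)R = 163.1 kΩ above and αR = 306.9 kΩ below.
Lower section ‖ load = 278.3 kΩ.
V_wiper = 14.8 × 278.3/(163.1 + 278.3) = 9.33 V.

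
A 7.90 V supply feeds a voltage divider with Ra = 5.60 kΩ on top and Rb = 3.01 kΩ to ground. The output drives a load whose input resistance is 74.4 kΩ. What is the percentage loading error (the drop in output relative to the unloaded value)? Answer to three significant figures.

2.56 %

The divider's output (Thévenin) resistance is Ra‖Rb = 1.958 kΩ.
Fractional drop under load = R_th/(R_th + R_L) = 1.958 / (1.958 + 74.4) = 0.02564.
So the output falls by 2.56 %.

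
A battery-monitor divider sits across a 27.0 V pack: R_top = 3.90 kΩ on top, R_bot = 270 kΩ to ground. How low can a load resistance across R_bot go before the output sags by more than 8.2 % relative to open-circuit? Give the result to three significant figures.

Output resistance R_th = R_top‖R_bot = (3.90 × 270)/273.9 = 3.844 kΩ.
The fractional drop is R_th/(R_th + R_L); requiring this ≤ 0.0820 gives R_L ≥ R_th(1/0.0820 − 1) = 3.844 × 11.20 = 43.0 kΩ.

R_L(min) ≈ 43.0 kΩ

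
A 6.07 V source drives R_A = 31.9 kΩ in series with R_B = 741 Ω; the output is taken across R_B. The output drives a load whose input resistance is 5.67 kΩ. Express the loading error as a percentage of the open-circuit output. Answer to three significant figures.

11.3 %

The divider's output (Thévenin) resistance is R_A‖R_B = 724.2 Ω.
Fractional drop under load = R_th/(R_th + R_L) = 724.2 / (724.2 + 5670) = 0.1133.
So the output falls by 11.3 %.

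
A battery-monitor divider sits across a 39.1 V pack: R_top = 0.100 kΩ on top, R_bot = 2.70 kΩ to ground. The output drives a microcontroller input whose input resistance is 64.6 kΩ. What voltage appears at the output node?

The load sits in parallel with R_bot: R_bot‖R_L = (2700 × 64600) / (2700 + 64600) = 2592 Ω.
V_out = 39.1 × 2592 / (100 + 2592) = 39.1 × 2592/2692 = 37.6 V.

V_out ≈ 37.6 V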